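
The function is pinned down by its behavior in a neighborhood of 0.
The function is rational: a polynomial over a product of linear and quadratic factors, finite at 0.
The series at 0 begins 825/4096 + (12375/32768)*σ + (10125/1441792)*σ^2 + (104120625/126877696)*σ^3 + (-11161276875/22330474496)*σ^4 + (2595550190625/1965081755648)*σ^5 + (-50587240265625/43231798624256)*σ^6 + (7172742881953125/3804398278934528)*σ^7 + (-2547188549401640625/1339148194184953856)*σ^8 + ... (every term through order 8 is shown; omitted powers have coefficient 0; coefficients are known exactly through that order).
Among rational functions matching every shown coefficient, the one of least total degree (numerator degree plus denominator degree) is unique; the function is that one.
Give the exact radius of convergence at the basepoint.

No rational of total degree below 7 reproduces all 9 coefficients; solving the [1/6] Pade equations on them gives f(σ) = (-9*σ/4 - 33/40)/(σ**2 - 5*σ/11 - 8/5)**3, whose expansion matches every shown term.
Denominator factor (σ**2 - 5*σ/11 - 8/5)^3: discriminant 3997/605, real irrational roots 5/22 + (1/110)*sqrt(19985) and 5/22 - (1/110)*sqrt(19985); poles of order 3, moduli 5/22 + (1/110)*sqrt(19985) and -5/22 + (1/110)*sqrt(19985).
The radius of convergence is the smallest modulus among the singular points: -5/22 + (1/110)*sqrt(19985).

The radius of convergence is -5/22 + (1/110)*sqrt(19985).


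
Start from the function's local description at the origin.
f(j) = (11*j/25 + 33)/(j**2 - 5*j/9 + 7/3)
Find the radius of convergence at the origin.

Denominator factor (j**2 - 5*j/9 + 7/3): discriminant -731/81, complex-conjugate roots (5/18) + ((1/18)*sqrt(731))*i and (5/18) - ((1/18)*sqrt(731))*i; poles of order 1, moduli (1/3)*sqrt(21) and (1/3)*sqrt(21).
The radius of convergence is the smallest modulus among the singular points: (1/3)*sqrt(21).

The radius of convergence is (1/3)*sqrt(21).


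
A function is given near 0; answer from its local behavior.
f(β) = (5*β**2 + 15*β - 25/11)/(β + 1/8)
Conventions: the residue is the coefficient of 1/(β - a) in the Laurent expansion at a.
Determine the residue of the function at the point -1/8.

At the order-1 pole -1/8 set g(β) = (β - (-1/8))*f(β) = 5*β**2 + 15*β - 25/11.
Simple pole: residue = g(a) at a = -1/8, which is -2865/704.

The residue is -2865/704.


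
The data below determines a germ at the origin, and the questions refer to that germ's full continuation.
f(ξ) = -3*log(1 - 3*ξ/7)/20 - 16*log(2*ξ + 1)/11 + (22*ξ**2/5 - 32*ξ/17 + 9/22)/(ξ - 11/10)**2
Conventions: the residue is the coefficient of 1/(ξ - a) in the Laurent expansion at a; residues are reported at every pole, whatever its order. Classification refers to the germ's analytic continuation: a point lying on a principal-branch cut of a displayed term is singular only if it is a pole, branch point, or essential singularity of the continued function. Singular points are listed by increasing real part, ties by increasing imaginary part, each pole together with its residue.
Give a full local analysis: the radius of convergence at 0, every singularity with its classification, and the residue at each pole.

Radius of convergence at 0: 1/2.
At -1/2: a logarithmic branch point.
At 11/10: a pole of order 2; residue 3314/425.
At 7/3: a logarithmic branch point.

Denominator factor (ξ - 11/10)^2: pole of order 2 at 11/10, modulus 11/10.
Branch term (-16/11)*log(1 - ξ/(-1/2)): its argument vanishes at ξ = -1/2, a logarithmic branch point, modulus 1/2.
Branch term (-3/20)*log(1 - ξ/(7/3)): its argument vanishes at ξ = 7/3, a logarithmic branch point, modulus 7/3.
The radius of convergence is the smallest modulus among the singular points: 1/2.
The branch terms are analytic at 11/10 and contribute nothing to the residue; only the rational part matters.
At the order-2 pole 11/10 set g(ξ) = (ξ - (11/10))^2*(rational part) = 22*ξ**2/5 - 32*ξ/17 + 9/22.
Order-2 pole: residue = g'(a); g'(11/10) = 3314/425, so the residue is 3314/425.
List the singular points by increasing real part (a conjugate pair: the negative imaginary part first).


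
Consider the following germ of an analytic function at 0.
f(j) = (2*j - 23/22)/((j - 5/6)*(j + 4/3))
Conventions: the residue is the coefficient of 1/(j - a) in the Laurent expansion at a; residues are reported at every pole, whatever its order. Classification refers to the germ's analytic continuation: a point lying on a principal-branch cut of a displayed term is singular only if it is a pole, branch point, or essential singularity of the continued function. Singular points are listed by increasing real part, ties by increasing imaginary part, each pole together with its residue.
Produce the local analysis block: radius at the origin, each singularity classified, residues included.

Denominator factor (j - 5/6): pole of order 1 at 5/6, modulus 5/6.
Denominator factor (j + 4/3): pole of order 1 at -4/3, modulus 4/3.
The radius of convergence is the smallest modulus among the singular points: 5/6.
At the order-1 pole -4/3 set g(j) = (j - (-4/3))*f(j) = (2*j - 23/22)/(j - 5/6).
Simple pole: residue = g(a) at a = -4/3, which is 245/143.
At the order-1 pole 5/6 set g(j) = (j - (5/6))*f(j) = (2*j - 23/22)/(j + 4/3).
Simple pole: residue = g(a) at a = 5/6, which is 41/143.
List the singular points by increasing real part (a conjugate pair: the negative imaginary part first).

Radius of convergence at 0: 5/6.
At -4/3: a pole of order 1; residue 245/143.
At 5/6: a pole of order 1; residue 41/143.


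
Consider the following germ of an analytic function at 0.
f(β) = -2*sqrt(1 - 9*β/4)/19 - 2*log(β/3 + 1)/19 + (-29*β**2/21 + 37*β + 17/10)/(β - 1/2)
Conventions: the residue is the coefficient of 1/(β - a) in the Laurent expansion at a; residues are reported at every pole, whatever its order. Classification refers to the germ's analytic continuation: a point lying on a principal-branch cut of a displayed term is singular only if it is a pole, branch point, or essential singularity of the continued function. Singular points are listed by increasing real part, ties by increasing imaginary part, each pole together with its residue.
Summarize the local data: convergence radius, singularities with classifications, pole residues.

Denominator factor (β - 1/2): pole of order 1 at 1/2, modulus 1/2.
Branch term (-2/19)*sqrt(1 - β/(4/9)): its argument vanishes at β = 4/9, a square-root branch point, modulus 4/9.
Branch term (-2/19)*log(1 - β/(-3)): its argument vanishes at β = -3, a logarithmic branch point, modulus 3.
The radius of convergence is the smallest modulus among the singular points: 4/9.
The branch terms are analytic at 1/2 and contribute nothing to the residue; only the rational part matters.
At the order-1 pole 1/2 set g(β) = (β - (1/2))*(rational part) = -29*β**2/21 + 37*β + 17/10.
Simple pole: residue = g(a) at a = 1/2, which is 8339/420.
List the singular points by increasing real part (a conjugate pair: the negative imaginary part first).

Radius of convergence at 0: 4/9.
At -3: a logarithmic branch point.
At 4/9: an algebraic (square-root) branch point.
At 1/2: a pole of order 1; residue 8339/420.


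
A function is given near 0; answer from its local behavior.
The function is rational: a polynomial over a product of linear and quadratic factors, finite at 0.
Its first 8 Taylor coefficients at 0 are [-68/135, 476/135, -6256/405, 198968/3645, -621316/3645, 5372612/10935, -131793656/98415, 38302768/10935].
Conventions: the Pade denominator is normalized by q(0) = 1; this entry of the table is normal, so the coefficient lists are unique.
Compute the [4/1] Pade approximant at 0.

The Pade approximant has numerator coefficients [-68/135, 7675024/3700485, -2172532/411165, 335129704/33304365, -1310630164/99913095]; denominator coefficients [1, 79009/27411].

Taylor coefficients needed (read off): a_0 = -68/135, a_1 = 476/135, a_2 = -6256/405, a_3 = 198968/3645, a_4 = -621316/3645, a_5 = 5372612/10935.
Write the denominator as Q(σ) = 1 + q1*σ. Requiring Q*f - P = O(σ^6) with deg P <= 4 kills the coefficients of σ^5..σ^5 in Q*f:
  σ^5: a_5 + q1*a_4 = 0, i.e. 5372612/10935 + (-621316/3645)*q1 = 0.
Solving this linear system: q1 = 79009/27411.
The numerator is Q*f truncated at degree 4: P0 = a_0 = -68/135; P1 = a_1 + q1*a_0 = 7675024/3700485; P2 = a_2 + q1*a_1 = -2172532/411165; P3 = a_3 + q1*a_2 = 335129704/33304365; P4 = a_4 + q1*a_3 = -1310630164/99913095.


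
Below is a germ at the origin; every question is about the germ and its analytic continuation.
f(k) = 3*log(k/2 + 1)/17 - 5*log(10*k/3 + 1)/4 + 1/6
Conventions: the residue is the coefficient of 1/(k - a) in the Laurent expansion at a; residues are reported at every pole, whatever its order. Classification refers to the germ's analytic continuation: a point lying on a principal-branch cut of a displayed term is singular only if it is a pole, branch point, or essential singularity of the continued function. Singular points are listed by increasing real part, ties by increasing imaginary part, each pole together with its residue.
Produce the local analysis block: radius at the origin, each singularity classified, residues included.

Radius of convergence at 0: 3/10.
At -2: a logarithmic branch point.
At -3/10: a logarithmic branch point.

Branch term (-5/4)*log(1 - k/(-3/10)): its argument vanishes at k = -3/10, a logarithmic branch point, modulus 3/10.
Branch term (3/17)*log(1 - k/(-2)): its argument vanishes at k = -2, a logarithmic branch point, modulus 2.
The radius of convergence is the smallest modulus among the singular points: 3/10.
List the singular points by increasing real part (a conjugate pair: the negative imaginary part first).


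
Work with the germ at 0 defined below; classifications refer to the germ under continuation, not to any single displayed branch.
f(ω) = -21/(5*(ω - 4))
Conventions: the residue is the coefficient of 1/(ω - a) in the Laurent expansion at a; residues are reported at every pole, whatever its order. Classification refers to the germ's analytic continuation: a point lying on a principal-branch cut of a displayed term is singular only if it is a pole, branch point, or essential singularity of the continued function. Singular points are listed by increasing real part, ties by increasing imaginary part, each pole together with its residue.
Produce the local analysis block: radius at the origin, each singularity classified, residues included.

Denominator factor (ω - 4): pole of order 1 at 4, modulus 4.
The radius of convergence is the smallest modulus among the singular points: 4.
At the order-1 pole 4 set g(ω) = (ω - (4))*f(ω) = -21/5.
Simple pole: residue = g(a) at a = 4, which is -21/5.

Radius of convergence at 0: 4.
At 4: a pole of order 1; residue -21/5.


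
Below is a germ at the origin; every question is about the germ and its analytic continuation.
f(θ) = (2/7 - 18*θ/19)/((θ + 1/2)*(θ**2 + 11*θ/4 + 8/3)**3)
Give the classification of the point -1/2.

The denominator factor θ + 1/2 vanishes at -1/2 and appears to the power 1; the numerator there equals 101/133, nonzero, and no other factor vanishes.
Hence a pole whose order is the multiplicity, 1.

The point is a pole of order 1.


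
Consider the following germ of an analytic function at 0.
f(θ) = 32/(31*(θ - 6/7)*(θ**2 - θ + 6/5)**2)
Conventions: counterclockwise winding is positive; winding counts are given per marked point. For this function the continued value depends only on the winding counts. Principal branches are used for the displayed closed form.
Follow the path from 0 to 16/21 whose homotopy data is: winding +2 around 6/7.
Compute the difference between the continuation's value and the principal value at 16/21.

The function is rational, hence single-valued: continuing it around any pole returns the same value, so the difference is 0.

Continued minus principal equals 0.


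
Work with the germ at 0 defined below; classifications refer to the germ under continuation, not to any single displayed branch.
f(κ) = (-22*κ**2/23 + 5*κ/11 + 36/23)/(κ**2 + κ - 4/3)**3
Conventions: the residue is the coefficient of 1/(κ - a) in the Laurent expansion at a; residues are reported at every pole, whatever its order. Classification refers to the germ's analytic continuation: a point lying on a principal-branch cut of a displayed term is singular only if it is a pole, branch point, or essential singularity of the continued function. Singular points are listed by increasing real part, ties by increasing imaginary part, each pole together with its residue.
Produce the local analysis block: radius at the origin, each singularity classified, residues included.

Radius of convergence at 0: -1/2 + (1/6)*sqrt(57).
At -1/2 - (1/6)*sqrt(57): a pole of order 3; residue -(21909/1735327)*sqrt(57).
At -1/2 + (1/6)*sqrt(57): a pole of order 3; residue (21909/1735327)*sqrt(57).

Denominator factor (κ**2 + κ - 4/3)^3: discriminant 19/3, real irrational roots -1/2 + (1/6)*sqrt(57) and -1/2 - (1/6)*sqrt(57); poles of order 3, moduli -1/2 + (1/6)*sqrt(57) and 1/2 + (1/6)*sqrt(57).
The radius of convergence is the smallest modulus among the singular points: -1/2 + (1/6)*sqrt(57).
The factor κ**2 + κ - 4/3 splits as (κ - a)(κ - a') with a = -1/2 - (1/6)*sqrt(57), a' = -1/2 + (1/6)*sqrt(57). At the order-3 pole a set g(κ) = (κ - a)^3*f(κ) = [-22*κ**2/23 + 5*κ/11 + 36/23] / (κ - a')^3.
Order-3 pole: residue = g''(a)/2; g''(-1/2 - (1/6)*sqrt(57)) = -(43818/1735327)*sqrt(57), so the residue is -(21909/1735327)*sqrt(57).
The factor κ**2 + κ - 4/3 splits as (κ - a)(κ - a') with a = -1/2 + (1/6)*sqrt(57), a' = -1/2 - (1/6)*sqrt(57). At the order-3 pole a set g(κ) = (κ - a)^3*f(κ) = [-22*κ**2/23 + 5*κ/11 + 36/23] / (κ - a')^3.
Order-3 pole: residue = g''(a)/2; g''(-1/2 + (1/6)*sqrt(57)) = (43818/1735327)*sqrt(57), so the residue is (21909/1735327)*sqrt(57).
List the singular points by increasing real part (a conjugate pair: the negative imaginary part first).


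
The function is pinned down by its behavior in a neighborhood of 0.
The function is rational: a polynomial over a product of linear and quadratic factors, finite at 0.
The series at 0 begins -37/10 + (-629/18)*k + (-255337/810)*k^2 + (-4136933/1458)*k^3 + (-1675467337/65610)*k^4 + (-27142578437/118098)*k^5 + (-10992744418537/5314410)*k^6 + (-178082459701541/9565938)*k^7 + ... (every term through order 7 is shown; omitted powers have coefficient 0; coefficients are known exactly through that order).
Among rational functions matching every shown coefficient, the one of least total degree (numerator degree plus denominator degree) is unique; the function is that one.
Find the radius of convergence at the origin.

The radius of convergence is 1/9.

No rational of total degree below 2 reproduces all 8 coefficients; solving the [0/2] Pade equations on them gives f(k) = -37/(40*(k - 9/4)*(k - 1/9)), whose expansion matches every shown term.
Denominator factor (k - 9/4): pole of order 1 at 9/4, modulus 9/4.
Denominator factor (k - 1/9): pole of order 1 at 1/9, modulus 1/9.
The radius of convergence is the smallest modulus among the singular points: 1/9.


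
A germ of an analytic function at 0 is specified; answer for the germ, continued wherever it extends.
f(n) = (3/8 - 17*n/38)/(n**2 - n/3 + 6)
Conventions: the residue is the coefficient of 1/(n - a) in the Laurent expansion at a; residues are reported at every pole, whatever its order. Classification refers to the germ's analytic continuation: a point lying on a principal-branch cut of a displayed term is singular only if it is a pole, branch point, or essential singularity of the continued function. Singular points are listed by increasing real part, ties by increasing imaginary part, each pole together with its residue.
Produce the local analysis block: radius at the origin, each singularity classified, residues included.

Radius of convergence at 0: sqrt(6).
At (1/6) - ((1/6)*sqrt(215))*i: a pole of order 1; residue (-17/76) + ((137/32680)*sqrt(215))*i.
At (1/6) + ((1/6)*sqrt(215))*i: a pole of order 1; residue (-17/76) - ((137/32680)*sqrt(215))*i.

Denominator factor (n**2 - n/3 + 6): discriminant -215/9, complex-conjugate roots (1/6) + ((1/6)*sqrt(215))*i and (1/6) - ((1/6)*sqrt(215))*i; poles of order 1, moduli sqrt(6) and sqrt(6).
The radius of convergence is the smallest modulus among the singular points: sqrt(6).
The factor n**2 - n/3 + 6 splits as (n - a)(n - a') with a = (1/6) - ((1/6)*sqrt(215))*i, a' = (1/6) + ((1/6)*sqrt(215))*i. At the order-1 pole a set g(n) = (n - a)*f(n) = [3/8 - 17*n/38] / (n - a').
Simple pole: residue = g(a) at a = (1/6) - ((1/6)*sqrt(215))*i, which is (-17/76) + ((137/32680)*sqrt(215))*i.
The factor n**2 - n/3 + 6 splits as (n - a)(n - a') with a = (1/6) + ((1/6)*sqrt(215))*i, a' = (1/6) - ((1/6)*sqrt(215))*i. At the order-1 pole a set g(n) = (n - a)*f(n) = [3/8 - 17*n/38] / (n - a').
Simple pole: residue = g(a) at a = (1/6) + ((1/6)*sqrt(215))*i, which is (-17/76) - ((137/32680)*sqrt(215))*i.
List the singular points by increasing real part (a conjugate pair: the negative imaginary part first).


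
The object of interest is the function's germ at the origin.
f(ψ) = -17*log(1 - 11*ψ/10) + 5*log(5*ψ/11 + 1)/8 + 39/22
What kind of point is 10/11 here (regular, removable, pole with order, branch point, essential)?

The term (-17)*log(1 - ψ/(10/11)) has argument 1 - 10/11/(10/11) = 0 at 10/11: a logarithmic (infinitely-sheeted) branch point; the remaining terms are analytic or single-valued there.

The point is a logarithmic branch point.


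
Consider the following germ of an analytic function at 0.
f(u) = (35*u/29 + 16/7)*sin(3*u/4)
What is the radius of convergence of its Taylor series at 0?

The radius of convergence is infinite.

The factor sin(3*u/4) is entire and contributes no finite singular point.
The polynomial part has no poles.
No finite singular points: the Taylor series at 0 converges everywhere.


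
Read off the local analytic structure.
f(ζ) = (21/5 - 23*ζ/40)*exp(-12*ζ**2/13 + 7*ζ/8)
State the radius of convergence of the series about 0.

The factor exp(-12*ζ**2/13 + 7*ζ/8) is entire and contributes no finite singular point.
The polynomial part has no poles.
No finite singular points: the Taylor series at 0 converges everywhere.

The radius of convergence is infinite.


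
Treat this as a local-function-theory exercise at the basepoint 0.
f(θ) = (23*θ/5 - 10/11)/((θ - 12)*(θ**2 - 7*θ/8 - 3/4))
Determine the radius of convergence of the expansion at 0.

The radius of convergence is -7/16 + (1/16)*sqrt(241).

Denominator factor (θ - 12): pole of order 1 at 12, modulus 12.
Denominator factor (θ**2 - 7*θ/8 - 3/4): discriminant 241/64, real irrational roots 7/16 + (1/16)*sqrt(241) and 7/16 - (1/16)*sqrt(241); poles of order 1, moduli 7/16 + (1/16)*sqrt(241) and -7/16 + (1/16)*sqrt(241).
The radius of convergence is the smallest modulus among the singular points: -7/16 + (1/16)*sqrt(241).


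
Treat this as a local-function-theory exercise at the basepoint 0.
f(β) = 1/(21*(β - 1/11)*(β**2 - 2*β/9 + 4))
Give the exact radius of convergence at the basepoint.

Denominator factor (β**2 - 2*β/9 + 4): discriminant -1292/81, complex-conjugate roots (1/9) + ((1/9)*sqrt(323))*i and (1/9) - ((1/9)*sqrt(323))*i; poles of order 1, moduli 2 and 2.
Denominator factor (β - 1/11): pole of order 1 at 1/11, modulus 1/11.
The radius of convergence is the smallest modulus among the singular points: 1/11.

The radius of convergence is 1/11.


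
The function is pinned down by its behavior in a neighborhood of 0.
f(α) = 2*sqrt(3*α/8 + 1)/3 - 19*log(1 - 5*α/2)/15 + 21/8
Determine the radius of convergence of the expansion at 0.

The radius of convergence is 2/5.

Branch term (-19/15)*log(1 - α/(2/5)): its argument vanishes at α = 2/5, a logarithmic branch point, modulus 2/5.
Branch term (2/3)*sqrt(1 - α/(-8/3)): its argument vanishes at α = -8/3, a square-root branch point, modulus 8/3.
The radius of convergence is the smallest modulus among the singular points: 2/5.


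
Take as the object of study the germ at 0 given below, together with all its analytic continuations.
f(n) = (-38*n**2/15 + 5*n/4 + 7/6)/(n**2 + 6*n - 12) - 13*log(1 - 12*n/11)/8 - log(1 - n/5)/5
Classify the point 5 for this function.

The term (-1/5)*log(1 - n/(5)) has argument 1 - 5/(5) = 0 at 5: a logarithmic (infinitely-sheeted) branch point; the remaining terms are analytic or single-valued there.

The point is a logarithmic branch point.


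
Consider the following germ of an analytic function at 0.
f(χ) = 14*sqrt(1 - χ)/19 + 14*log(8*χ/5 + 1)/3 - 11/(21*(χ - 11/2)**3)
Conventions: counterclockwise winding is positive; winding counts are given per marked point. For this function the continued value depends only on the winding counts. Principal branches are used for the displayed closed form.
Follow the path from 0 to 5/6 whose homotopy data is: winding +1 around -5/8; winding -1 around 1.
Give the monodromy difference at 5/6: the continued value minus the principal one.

Continued minus principal equals (-(14/57)*sqrt(6)) + ((28/3)*pi)*i.

The rational part is single-valued and drops out of the difference; each branch term changes only by its own monodromy.
(14/19)*sqrt(1 - χ/(1)): winding -1 is odd, the square root flips sign, contributing -2*(14/19)*sqrt(1 - (5/6)/(1)) = -2*(14/19)*sqrt(1/6) = -(14/57)*sqrt(6).
(14/3)*log(1 - χ/(-5/8)): each positive loop around -5/8 adds 2*pi*i to the log, so winding +1 contributes (14/3)*(1)*2*pi*i = (28/3)*pi*i.
Summing the contributions at χ = 5/6 gives (-(14/57)*sqrt(6)) + ((28/3)*pi)*i.


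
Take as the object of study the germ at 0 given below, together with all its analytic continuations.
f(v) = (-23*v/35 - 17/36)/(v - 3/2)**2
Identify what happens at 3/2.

The point is a pole of order 2.

The denominator factor v - 3/2 vanishes at 3/2 and appears to the power 2; the numerator there equals -1837/1260, nonzero, and no other factor vanishes.
Hence a pole whose order is the multiplicity, 2.


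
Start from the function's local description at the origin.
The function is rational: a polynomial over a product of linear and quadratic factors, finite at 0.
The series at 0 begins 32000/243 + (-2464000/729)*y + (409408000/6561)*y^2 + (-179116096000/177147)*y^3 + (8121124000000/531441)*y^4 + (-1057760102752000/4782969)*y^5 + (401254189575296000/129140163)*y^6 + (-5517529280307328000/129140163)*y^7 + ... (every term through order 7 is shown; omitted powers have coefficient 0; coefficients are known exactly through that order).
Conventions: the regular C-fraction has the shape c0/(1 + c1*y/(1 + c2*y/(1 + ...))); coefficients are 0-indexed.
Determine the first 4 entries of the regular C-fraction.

The regular C-fraction coefficients are [32000/243, 77/3, -4993/693, 60061202/10380447].

Taylor coefficients (read off): a_0 = 32000/243, a_1 = -2464000/729, a_2 = 409408000/6561, a_3 = -179116096000/177147.
c0 = a_0 = 32000/243. Peel one level at a time: if S = 1 + c*y/S' with S'(0) = 1, then c is the y-coefficient of S and S' = c*y/(S - 1).
S_1 = c0/f = 1 + (77/3)*y + (4993/27)*y^2 + ...; c1 = 77/3.
S_2 = c1*y/(S_1 - 1) = 1 + (-4993/693)*y + (60061202/1440747)*y^2 + ...; c2 = -4993/693.
S_3 = c2*y/(S_2 - 1) = 1 + (60061202/10380447)*y + ...; c3 = 60061202/10380447.


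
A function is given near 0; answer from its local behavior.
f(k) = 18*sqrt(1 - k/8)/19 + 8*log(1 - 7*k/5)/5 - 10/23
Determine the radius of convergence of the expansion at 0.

Branch term (18/19)*sqrt(1 - k/(8)): its argument vanishes at k = 8, a square-root branch point, modulus 8.
Branch term (8/5)*log(1 - k/(5/7)): its argument vanishes at k = 5/7, a logarithmic branch point, modulus 5/7.
The radius of convergence is the smallest modulus among the singular points: 5/7.

The radius of convergence is 5/7.


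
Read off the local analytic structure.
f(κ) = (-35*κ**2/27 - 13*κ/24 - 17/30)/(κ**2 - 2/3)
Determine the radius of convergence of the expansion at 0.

The radius of convergence is (1/3)*sqrt(6).

Denominator factor (κ**2 - 2/3): discriminant 8/3, real irrational roots (1/3)*sqrt(6) and -(1/3)*sqrt(6); poles of order 1, moduli (1/3)*sqrt(6) and (1/3)*sqrt(6).
The radius of convergence is the smallest modulus among the singular points: (1/3)*sqrt(6).


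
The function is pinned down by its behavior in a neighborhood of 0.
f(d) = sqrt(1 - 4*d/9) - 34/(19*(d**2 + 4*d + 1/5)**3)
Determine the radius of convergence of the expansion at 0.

The radius of convergence is 2 - (1/5)*sqrt(95).

Denominator factor (d**2 + 4*d + 1/5)^3: discriminant 76/5, real irrational roots -2 + (1/5)*sqrt(95) and -2 - (1/5)*sqrt(95); poles of order 3, moduli 2 - (1/5)*sqrt(95) and 2 + (1/5)*sqrt(95).
Branch term (1)*sqrt(1 - d/(9/4)): its argument vanishes at d = 9/4, a square-root branch point, modulus 9/4.
The radius of convergence is the smallest modulus among the singular points: 2 - (1/5)*sqrt(95).


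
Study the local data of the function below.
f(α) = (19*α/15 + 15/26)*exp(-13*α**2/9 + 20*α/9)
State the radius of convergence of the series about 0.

The factor exp(-13*α**2/9 + 20*α/9) is entire and contributes no finite singular point.
The polynomial part has no poles.
No finite singular points: the Taylor series at 0 converges everywhere.

The radius of convergence is infinite.


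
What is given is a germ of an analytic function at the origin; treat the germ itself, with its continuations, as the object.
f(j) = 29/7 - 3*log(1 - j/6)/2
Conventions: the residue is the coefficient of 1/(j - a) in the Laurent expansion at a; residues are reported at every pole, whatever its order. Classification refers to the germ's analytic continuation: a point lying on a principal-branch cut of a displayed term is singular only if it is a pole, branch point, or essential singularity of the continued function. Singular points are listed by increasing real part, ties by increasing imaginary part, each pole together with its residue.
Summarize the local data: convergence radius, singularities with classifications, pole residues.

Branch term (-3/2)*log(1 - j/(6)): its argument vanishes at j = 6, a logarithmic branch point, modulus 6.
The radius of convergence is the smallest modulus among the singular points: 6.

Radius of convergence at 0: 6.
At 6: a logarithmic branch point.


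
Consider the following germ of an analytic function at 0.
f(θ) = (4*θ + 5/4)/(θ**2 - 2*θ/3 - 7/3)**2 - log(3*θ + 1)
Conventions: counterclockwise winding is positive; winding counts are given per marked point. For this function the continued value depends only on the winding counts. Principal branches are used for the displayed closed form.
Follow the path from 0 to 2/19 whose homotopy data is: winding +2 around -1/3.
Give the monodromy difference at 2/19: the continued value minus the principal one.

Continued minus principal equals -(4)*pi*i.

The rational part is single-valued and drops out of the difference; each branch term changes only by its own monodromy.
(-1)*log(1 - θ/(-1/3)): each positive loop around -1/3 adds 2*pi*i to the log, so winding +2 contributes (-1)*(2)*2*pi*i = -(4)*pi*i.
Summing the contributions at θ = 2/19 gives -(4)*pi*i.


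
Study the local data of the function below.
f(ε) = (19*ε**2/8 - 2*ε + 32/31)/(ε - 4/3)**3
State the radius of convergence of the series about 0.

The radius of convergence is 4/3.

Denominator factor (ε - 4/3)^3: pole of order 3 at 4/3, modulus 4/3.
The radius of convergence is the smallest modulus among the singular points: 4/3.


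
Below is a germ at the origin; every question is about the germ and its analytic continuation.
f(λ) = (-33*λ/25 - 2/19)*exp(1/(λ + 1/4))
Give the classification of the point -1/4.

The point is an essential singularity.

The exponent 1/(λ - (-1/4)) has a pole at -1/4, so exp(1/(λ - (-1/4))) takes every nonzero value near it: an essential singularity (not a pole of any order).


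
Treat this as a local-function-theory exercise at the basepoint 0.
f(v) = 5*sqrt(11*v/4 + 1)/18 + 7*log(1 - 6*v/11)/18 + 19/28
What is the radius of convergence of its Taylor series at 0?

The radius of convergence is 4/11.

Branch term (7/18)*log(1 - v/(11/6)): its argument vanishes at v = 11/6, a logarithmic branch point, modulus 11/6.
Branch term (5/18)*sqrt(1 - v/(-4/11)): its argument vanishes at v = -4/11, a square-root branch point, modulus 4/11.
The radius of convergence is the smallest modulus among the singular points: 4/11.


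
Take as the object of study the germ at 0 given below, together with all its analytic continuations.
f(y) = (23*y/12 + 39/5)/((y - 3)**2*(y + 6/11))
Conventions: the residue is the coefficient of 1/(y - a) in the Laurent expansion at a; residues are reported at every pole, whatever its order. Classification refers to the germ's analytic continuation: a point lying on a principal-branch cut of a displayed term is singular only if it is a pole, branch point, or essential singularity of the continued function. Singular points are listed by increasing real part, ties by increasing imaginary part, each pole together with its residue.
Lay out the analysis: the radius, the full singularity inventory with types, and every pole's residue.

Denominator factor (y + 6/11): pole of order 1 at -6/11, modulus 6/11.
Denominator factor (y - 3)^2: pole of order 2 at 3, modulus 3.
The radius of convergence is the smallest modulus among the singular points: 6/11.
At the order-1 pole -6/11 set g(y) = (y - (-6/11))*f(y) = (23*y/12 + 39/5)/(y - 3)**2.
Simple pole: residue = g(a) at a = -6/11, which is 8173/15210.
At the order-2 pole 3 set g(y) = (y - (3))^2*f(y) = (23*y/12 + 39/5)/(y + 6/11).
Order-2 pole: residue = g'(a); g'(3) = -8173/15210, so the residue is -8173/15210.
List the singular points by increasing real part (a conjugate pair: the negative imaginary part first).

Radius of convergence at 0: 6/11.
At -6/11: a pole of order 1; residue 8173/15210.
At 3: a pole of order 2; residue -8173/15210.


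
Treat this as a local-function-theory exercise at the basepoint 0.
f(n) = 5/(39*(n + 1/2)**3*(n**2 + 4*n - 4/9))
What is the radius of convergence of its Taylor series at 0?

The radius of convergence is -2 + (2/3)*sqrt(10).

Denominator factor (n + 1/2)^3: pole of order 3 at -1/2, modulus 1/2.
Denominator factor (n**2 + 4*n - 4/9): discriminant 160/9, real irrational roots -2 + (2/3)*sqrt(10) and -2 - (2/3)*sqrt(10); poles of order 1, moduli -2 + (2/3)*sqrt(10) and 2 + (2/3)*sqrt(10).
The radius of convergence is the smallest modulus among the singular points: -2 + (2/3)*sqrt(10).


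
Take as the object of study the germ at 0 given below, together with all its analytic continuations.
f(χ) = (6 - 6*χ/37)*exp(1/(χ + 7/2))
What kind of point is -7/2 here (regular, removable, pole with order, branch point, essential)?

The exponent 1/(χ - (-7/2)) has a pole at -7/2, so exp(1/(χ - (-7/2))) takes every nonzero value near it: an essential singularity (not a pole of any order).

The point is an essential singularity.


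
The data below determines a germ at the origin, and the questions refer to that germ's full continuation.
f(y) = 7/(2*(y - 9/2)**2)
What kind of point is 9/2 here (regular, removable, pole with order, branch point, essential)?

The point is a pole of order 2.

The denominator factor y - 9/2 vanishes at 9/2 and appears to the power 2; the numerator there equals 7/2, nonzero, and no other factor vanishes.
Hence a pole whose order is the multiplicity, 2.


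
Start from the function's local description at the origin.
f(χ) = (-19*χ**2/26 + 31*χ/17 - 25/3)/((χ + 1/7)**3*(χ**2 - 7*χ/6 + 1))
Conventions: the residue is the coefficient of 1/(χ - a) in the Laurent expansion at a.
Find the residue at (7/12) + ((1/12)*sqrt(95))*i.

The factor χ**2 - 7*χ/6 + 1 splits as (χ - a)(χ - a') with a = (7/12) + ((1/12)*sqrt(95))*i, a' = (7/12) - ((1/12)*sqrt(95))*i. At the order-1 pole a set g(χ) = (χ - a)*f(χ) = [(-19*χ**2/26 + 31*χ/17 - 25/3)/(χ + 1/7)**3] / (χ - a').
Simple pole: residue = g(a) at a = (7/12) + ((1/12)*sqrt(95))*i, which is (15348852806/9394389329) - ((269875860184/892466986255)*sqrt(95))*i.

The residue is (15348852806/9394389329) - ((269875860184/892466986255)*sqrt(95))*i.


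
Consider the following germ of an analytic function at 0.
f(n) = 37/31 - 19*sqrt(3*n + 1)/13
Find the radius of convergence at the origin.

Branch term (-19/13)*sqrt(1 - n/(-1/3)): its argument vanishes at n = -1/3, a square-root branch point, modulus 1/3.
The radius of convergence is the smallest modulus among the singular points: 1/3.

The radius of convergence is 1/3.


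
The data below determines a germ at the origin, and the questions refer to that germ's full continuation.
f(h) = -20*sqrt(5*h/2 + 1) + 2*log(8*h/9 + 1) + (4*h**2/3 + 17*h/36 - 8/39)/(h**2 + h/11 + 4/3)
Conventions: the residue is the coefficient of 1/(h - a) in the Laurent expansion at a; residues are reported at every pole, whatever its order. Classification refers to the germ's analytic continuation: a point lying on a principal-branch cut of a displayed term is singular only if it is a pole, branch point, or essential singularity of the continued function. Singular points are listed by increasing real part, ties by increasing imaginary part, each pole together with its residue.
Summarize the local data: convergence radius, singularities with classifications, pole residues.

Denominator factor (h**2 + h/11 + 4/3): discriminant -1933/363, complex-conjugate roots (-1/22) + ((1/66)*sqrt(5799))*i and (-1/22) - ((1/66)*sqrt(5799))*i; poles of order 1, moduli (2/3)*sqrt(3) and (2/3)*sqrt(3).
Branch term (-20)*sqrt(1 - h/(-2/5)): its argument vanishes at h = -2/5, a square-root branch point, modulus 2/5.
Branch term (2)*log(1 - h/(-9/8)): its argument vanishes at h = -9/8, a logarithmic branch point, modulus 9/8.
The radius of convergence is the smallest modulus among the singular points: 2/5.
The branch terms are analytic at (-1/22) - ((1/66)*sqrt(5799))*i and contribute nothing to the residue; only the rational part matters.
The factor h**2 + h/11 + 4/3 splits as (h - a)(h - a') with a = (-1/22) - ((1/66)*sqrt(5799))*i, a' = (-1/22) + ((1/66)*sqrt(5799))*i. At the order-1 pole a set g(h) = (h - a)*(rational part) = [4*h**2/3 + 17*h/36 - 8/39] / (h - a').
Simple pole: residue = g(a) at a = (-1/22) - ((1/66)*sqrt(5799))*i, which is (139/792) - ((75461/6634056)*sqrt(5799))*i.
The branch terms are analytic at (-1/22) + ((1/66)*sqrt(5799))*i and contribute nothing to the residue; only the rational part matters.
The factor h**2 + h/11 + 4/3 splits as (h - a)(h - a') with a = (-1/22) + ((1/66)*sqrt(5799))*i, a' = (-1/22) - ((1/66)*sqrt(5799))*i. At the order-1 pole a set g(h) = (h - a)*(rational part) = [4*h**2/3 + 17*h/36 - 8/39] / (h - a').
Simple pole: residue = g(a) at a = (-1/22) + ((1/66)*sqrt(5799))*i, which is (139/792) + ((75461/6634056)*sqrt(5799))*i.
List the singular points by increasing real part (a conjugate pair: the negative imaginary part first).

Radius of convergence at 0: 2/5.
At -9/8: a logarithmic branch point.
At -2/5: an algebraic (square-root) branch point.
At (-1/22) - ((1/66)*sqrt(5799))*i: a pole of order 1; residue (139/792) - ((75461/6634056)*sqrt(5799))*i.
At (-1/22) + ((1/66)*sqrt(5799))*i: a pole of order 1; residue (139/792) + ((75461/6634056)*sqrt(5799))*i.


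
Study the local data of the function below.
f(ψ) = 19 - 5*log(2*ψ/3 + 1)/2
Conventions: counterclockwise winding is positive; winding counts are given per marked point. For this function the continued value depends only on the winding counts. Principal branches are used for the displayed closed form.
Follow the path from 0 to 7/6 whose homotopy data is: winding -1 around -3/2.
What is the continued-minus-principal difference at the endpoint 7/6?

Continued minus principal equals (5)*pi*i.

The rational part is single-valued and drops out of the difference; each branch term changes only by its own monodromy.
(-5/2)*log(1 - ψ/(-3/2)): each positive loop around -3/2 adds 2*pi*i to the log, so winding -1 contributes (-5/2)*(-1)*2*pi*i = (5)*pi*i.
Summing the contributions at ψ = 7/6 gives (5)*pi*i.


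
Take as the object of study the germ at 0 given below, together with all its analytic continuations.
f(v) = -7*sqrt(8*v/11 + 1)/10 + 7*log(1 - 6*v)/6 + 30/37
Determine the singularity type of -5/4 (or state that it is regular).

There is no denominator, hence no pole anywhere.
Branch term log(1 - v/(1/6)): argument at -5/4 is 17/2, nonzero, so -5/4 is not its branch point (a point on a principal cut is still regular for the continued germ).
Branch term sqrt(1 - v/(-11/8)): argument at -5/4 is 1/11, nonzero, so -5/4 is not its branch point (a point on a principal cut is still regular for the continued germ).
So the germ continues analytically to -5/4.

The point is a regular point.


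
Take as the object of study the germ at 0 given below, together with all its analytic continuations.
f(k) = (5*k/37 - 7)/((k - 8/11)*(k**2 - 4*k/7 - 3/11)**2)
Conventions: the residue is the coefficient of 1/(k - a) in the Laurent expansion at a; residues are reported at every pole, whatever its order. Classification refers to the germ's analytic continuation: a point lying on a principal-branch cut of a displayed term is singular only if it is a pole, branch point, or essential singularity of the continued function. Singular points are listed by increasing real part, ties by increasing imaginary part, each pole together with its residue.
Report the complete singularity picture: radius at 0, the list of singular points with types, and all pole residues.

Radius of convergence at 0: -2/7 + (1/77)*sqrt(2101).
At 2/7 - (1/77)*sqrt(2101): a pole of order 2; residue 183200171/1348650 - (264612082273/98400201300)*sqrt(2101).
At 8/11: a pole of order 1; residue -183200171/674325.
At 2/7 + (1/77)*sqrt(2101): a pole of order 2; residue 183200171/1348650 + (264612082273/98400201300)*sqrt(2101).


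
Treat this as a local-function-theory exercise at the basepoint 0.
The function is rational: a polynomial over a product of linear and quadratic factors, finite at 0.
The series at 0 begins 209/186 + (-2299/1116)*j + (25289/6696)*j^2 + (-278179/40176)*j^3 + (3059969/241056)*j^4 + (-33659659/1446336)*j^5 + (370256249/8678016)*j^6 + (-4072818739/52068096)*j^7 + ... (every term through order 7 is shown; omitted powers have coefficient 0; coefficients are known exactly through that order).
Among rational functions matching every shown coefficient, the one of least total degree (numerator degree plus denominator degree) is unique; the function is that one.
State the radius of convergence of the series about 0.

The radius of convergence is 6/11.

No rational of total degree below 1 reproduces all 8 coefficients; solving the [0/1] Pade equations on them gives f(j) = 19/(31*(j + 6/11)), whose expansion matches every shown term.
Denominator factor (j + 6/11): pole of order 1 at -6/11, modulus 6/11.
The radius of convergence is the smallest modulus among the singular points: 6/11.


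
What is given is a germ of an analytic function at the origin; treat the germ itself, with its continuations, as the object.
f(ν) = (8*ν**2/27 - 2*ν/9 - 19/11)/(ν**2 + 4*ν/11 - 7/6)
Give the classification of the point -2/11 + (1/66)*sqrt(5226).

The denominator factor ν**2 + 4*ν/11 - 7/6 vanishes at -2/11 + (1/66)*sqrt(5226) and appears to the power 1; the numerator there equals -12953/9801 - (49/9801)*sqrt(5226), nonzero, and no other factor vanishes.
Hence a pole whose order is the multiplicity, 1.

The point is a pole of order 1.


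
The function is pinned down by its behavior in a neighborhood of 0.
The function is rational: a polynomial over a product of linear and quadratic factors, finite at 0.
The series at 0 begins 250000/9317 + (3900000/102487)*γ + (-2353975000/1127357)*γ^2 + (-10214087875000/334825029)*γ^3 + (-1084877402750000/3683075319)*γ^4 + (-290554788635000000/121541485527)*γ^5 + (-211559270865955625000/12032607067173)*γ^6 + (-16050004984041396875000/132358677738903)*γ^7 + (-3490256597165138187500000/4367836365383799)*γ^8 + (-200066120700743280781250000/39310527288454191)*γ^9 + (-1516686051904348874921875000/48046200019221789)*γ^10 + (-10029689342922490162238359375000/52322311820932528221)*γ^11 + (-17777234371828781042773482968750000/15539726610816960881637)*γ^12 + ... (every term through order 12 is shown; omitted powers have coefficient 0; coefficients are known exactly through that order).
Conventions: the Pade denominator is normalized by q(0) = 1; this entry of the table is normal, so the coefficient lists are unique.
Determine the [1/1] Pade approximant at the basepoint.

Taylor coefficients needed (read off): a_0 = 250000/9317, a_1 = 3900000/102487, a_2 = -2353975000/1127357.
Write the denominator as Q(γ) = 1 + q1*γ. Requiring Q*f - P = O(γ^3) with deg P <= 1 kills the coefficients of γ^2..γ^2 in Q*f:
  γ^2: a_2 + q1*a_1 = 0, i.e. -2353975000/1127357 + (3900000/102487)*q1 = 0.
Solving this linear system: q1 = 7243/132.
The numerator is Q*f truncated at degree 1: P0 = a_0 = 250000/9317; P1 = a_1 + q1*a_0 = 464387500/307461.

The Pade approximant has numerator coefficients [250000/9317, 464387500/307461]; denominator coefficients [1, 7243/132].
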